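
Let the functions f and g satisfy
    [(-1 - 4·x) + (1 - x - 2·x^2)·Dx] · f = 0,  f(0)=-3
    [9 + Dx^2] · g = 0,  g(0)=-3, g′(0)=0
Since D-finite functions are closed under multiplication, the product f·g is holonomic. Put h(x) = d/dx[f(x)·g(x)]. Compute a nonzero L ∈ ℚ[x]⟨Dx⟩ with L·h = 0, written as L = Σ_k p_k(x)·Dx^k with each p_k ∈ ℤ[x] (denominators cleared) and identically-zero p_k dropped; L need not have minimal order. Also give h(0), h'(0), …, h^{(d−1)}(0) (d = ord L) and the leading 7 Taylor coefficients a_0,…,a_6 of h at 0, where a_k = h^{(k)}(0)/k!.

L = (-33 - 162·x - 243·x^2 + 324·x^3 + 324·x^4) + (-6 - 6·x + 108·x^2 + 144·x^3)·Dx + (5 - 14·x - 19·x^2 + 36·x^3 + 36·x^4)·Dx^2  (order 2).
h: a_k = 9, -27, 27/2, 63/2, 675/8, 5643/40, 32067/80, …
ICs: h(0) = 9, h′(0) = -27.

f: a_k = -3, -3, -9, -15, -33, -63, -129, …
g: a_k = -3, 0, 27/2, 0, -81/8, 0, 243/80, …
L₀ := L_f ⊗_s L_g (sym. prod.), ord ≤ 2.
h=h₀': d/dx-closure on L₀ ⇒ L.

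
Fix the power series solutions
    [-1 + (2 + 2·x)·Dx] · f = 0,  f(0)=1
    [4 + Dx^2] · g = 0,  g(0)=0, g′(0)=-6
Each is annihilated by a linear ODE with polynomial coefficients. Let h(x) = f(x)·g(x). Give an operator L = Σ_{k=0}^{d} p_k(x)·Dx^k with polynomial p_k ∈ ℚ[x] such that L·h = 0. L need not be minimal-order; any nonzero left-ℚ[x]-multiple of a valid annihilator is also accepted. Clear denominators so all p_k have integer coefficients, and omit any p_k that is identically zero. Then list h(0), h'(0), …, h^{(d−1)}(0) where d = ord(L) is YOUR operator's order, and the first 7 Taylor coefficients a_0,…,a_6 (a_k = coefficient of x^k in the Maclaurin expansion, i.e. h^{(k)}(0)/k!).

f: a_k = 1, 1/2, -1/8, 1/16, -5/128, 7/256, -21/1024, …
g: a_k = 0, -6, 0, 4, 0, -4/5, 0, …
f·g: L₀ = L_f ⊗_s L_g, ord ≤ 1·2.
L = (19 + 32·x + 16·x^2) + (-4 - 4·x)·Dx + (4 + 8·x + 4·x^2)·Dx^2  (order 2).
h: a_k = 0, -6, -3, 19/4, 13/8, -341/320, -201/640, …
ICs: h(0) = 0, h′(0) = -6.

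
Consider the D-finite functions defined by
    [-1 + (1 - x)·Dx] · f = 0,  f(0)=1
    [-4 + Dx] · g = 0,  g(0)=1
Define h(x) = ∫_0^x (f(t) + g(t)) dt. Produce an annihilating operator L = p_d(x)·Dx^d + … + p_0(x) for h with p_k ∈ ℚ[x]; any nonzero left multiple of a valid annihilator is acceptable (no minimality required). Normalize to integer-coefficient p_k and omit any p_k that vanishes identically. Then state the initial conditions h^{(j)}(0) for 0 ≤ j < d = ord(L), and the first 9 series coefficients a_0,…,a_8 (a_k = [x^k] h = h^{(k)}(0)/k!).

f: a_k = 1, 1, 1, 1, 1, 1, 1, 1, 1, …
g: a_k = 1, 4, 8, 32/3, 32/3, 128/15, 256/45, 1024/315, 512/315, …
h₀=f+g: left-lcm gives L₀, ord ≤ 2.
Integrate: L := L₀·Dx.
L = (8 - 16·x)·Dx + (-14 + 32·x - 16·x^2)·Dx^2 + (3 - 7·x + 4·x^2)·Dx^3  (order 3).
h: a_k = 0, 2, 5/2, 3, 35/12, 7/3, 143/90, 43/45, 1339/2520, …
ICs: h(0) = 0, h′(0) = 2, h′′(0) = 5.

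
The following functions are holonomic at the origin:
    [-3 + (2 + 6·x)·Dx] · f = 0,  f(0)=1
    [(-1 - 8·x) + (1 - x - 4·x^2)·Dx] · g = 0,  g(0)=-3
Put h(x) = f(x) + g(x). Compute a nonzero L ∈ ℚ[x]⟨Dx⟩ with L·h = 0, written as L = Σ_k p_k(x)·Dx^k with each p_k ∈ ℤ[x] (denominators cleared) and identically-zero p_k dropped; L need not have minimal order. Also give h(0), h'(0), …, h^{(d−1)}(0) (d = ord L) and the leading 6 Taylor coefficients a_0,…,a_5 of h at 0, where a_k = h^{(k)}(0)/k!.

L = (69 + 387·x + 900·x^2 + 1440·x^3) + (-49 - 318·x - 1257·x^2 - 3240·x^3 - 3600·x^4)·Dx + (-2 + 46·x + 234·x^2 - 86·x^3 - 1440·x^4 - 1440·x^5)·Dx^2  (order 2).
h: a_k = -2, -3/2, -129/8, -405/16, -11541/128, -48219/256, …
ICs: h(0) = -2, h′(0) = -3/2.

f: a_k = 1, 3/2, -9/8, 27/16, -405/128, 1701/256, …
g: a_k = -3, -3, -15, -27, -87, -195, …
Weyl lclm of L_f,L_g ⇒ L₀ (ord ≤ 2).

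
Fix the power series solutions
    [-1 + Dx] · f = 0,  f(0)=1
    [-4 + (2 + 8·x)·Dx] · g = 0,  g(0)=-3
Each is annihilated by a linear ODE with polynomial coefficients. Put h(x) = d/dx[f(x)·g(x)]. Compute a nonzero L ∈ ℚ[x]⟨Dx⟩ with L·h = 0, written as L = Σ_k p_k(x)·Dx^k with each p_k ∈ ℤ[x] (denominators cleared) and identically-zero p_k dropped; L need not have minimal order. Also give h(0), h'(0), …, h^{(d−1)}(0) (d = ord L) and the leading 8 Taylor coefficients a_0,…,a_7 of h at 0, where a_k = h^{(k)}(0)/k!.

f: a_k = 1, 1, 1/2, 1/6, 1/24, 1/120, 1/720, 1/5040, …
g: a_k = -3, -6, 6, -12, 30, -84, 252, -792, …
h₀=f·g: eliminate ⇒ L₀, order ≤ 1·1.
Differentiate: ansatz ord ≤ ord L₀ ⇒ L.
L = (1 + 24·x + 16·x^2) + (-3 - 16·x - 16·x^2)·Dx  (order 1).
h: a_k = -9, -3, -57/2, 159/2, -2371/8, 43487/40, -323377/80, 25470911/1680, …
ICs: h(0) = -9.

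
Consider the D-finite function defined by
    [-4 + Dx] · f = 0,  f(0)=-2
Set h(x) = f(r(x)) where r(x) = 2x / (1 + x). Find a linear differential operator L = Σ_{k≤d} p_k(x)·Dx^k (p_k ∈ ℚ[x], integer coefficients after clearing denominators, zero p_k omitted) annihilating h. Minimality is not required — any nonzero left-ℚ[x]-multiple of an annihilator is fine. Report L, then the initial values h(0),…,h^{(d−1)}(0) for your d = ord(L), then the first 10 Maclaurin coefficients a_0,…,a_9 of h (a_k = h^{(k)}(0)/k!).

f: a_k = -2, -8, -16, -64/3, -64/3, -256/15, -512/45, -2048/315, -1024/315, -4096/2835, …
L₀ from L_f via x↦r, Dx↦r'^{-1}Dx.
L = -8 + (1 + 2·x + x^2)·Dx  (order 1).
h: a_k = -2, -16, -48, -176/3, -16/3, 176/5, -368/45, -6448/315, 752/35, -9008/2835, …
ICs: h(0) = -2.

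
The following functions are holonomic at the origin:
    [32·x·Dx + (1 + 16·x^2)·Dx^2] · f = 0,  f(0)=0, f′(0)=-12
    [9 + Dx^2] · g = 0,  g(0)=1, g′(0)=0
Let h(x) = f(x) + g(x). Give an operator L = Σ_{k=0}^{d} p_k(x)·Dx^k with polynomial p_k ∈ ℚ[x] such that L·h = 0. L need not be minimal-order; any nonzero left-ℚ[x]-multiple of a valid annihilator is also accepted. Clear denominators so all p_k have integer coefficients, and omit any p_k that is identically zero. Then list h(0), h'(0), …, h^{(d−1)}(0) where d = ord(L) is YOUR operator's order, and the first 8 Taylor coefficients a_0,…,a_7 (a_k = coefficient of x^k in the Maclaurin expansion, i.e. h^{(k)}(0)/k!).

f: a_k = 0, -12, 0, 64, 0, -3072/5, 0, 49152/7, …
g: a_k = 1, 0, -9/2, 0, 27/8, 0, -81/80, 0, …
Sum ⇒ L₀ = lclm(L_f,L_g) in ℚ(x)⟨Dx⟩.
L = (-52704·x + 967680·x^3 + 663552·x^5)·Dx + (-207 + 13104·x^2 + 283392·x^4 + 331776·x^6)·Dx^2 + (-5856·x + 107520·x^3 + 73728·x^5)·Dx^3 + (-23 + 1456·x^2 + 31488·x^4 + 36864·x^6)·Dx^4  (order 4).
h: a_k = 1, -12, -9/2, 64, 27/8, -3072/5, -81/80, 49152/7, …
ICs: h(0) = 1, h′(0) = -12, h′′(0) = -9, h′′′(0) = 384.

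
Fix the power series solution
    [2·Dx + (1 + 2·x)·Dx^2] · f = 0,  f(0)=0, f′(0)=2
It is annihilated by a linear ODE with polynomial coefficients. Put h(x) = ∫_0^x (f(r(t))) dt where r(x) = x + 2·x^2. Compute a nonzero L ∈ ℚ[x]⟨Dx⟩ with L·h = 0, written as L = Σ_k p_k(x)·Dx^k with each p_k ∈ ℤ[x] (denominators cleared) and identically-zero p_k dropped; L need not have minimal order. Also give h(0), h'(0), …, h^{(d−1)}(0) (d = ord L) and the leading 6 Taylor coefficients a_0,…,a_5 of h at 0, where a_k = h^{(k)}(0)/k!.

L = (-2 + 8·x + 16·x^2)·Dx^2 + (1 + 6·x + 12·x^2 + 16·x^3)·Dx^3  (order 3).
h: a_k = 0, 0, 1, 2/3, -4/3, 4/5, …
ICs: h(0) = 0, h′(0) = 0, h′′(0) = 2.

f: a_k = 0, 2, -2, 8/3, -4, 32/5, …
L₀ from L_f via x↦r, Dx↦r'^{-1}Dx.
Integrate: L := L₀·Dx.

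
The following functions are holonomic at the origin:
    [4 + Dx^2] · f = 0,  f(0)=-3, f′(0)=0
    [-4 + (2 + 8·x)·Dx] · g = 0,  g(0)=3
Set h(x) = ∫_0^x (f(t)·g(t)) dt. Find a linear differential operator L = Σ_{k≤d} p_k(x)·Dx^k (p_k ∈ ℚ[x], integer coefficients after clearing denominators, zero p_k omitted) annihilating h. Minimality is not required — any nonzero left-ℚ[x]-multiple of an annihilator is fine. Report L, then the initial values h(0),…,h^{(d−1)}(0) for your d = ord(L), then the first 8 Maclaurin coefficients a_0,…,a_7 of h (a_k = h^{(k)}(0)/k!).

L = (16 + 32·x + 64·x^2)·Dx + (-4 - 16·x)·Dx^2 + (1 + 8·x + 16·x^2)·Dx^3  (order 3).
h: a_k = 0, -9, -9, 12, 0, 48/5, -32, 2944/35, …
ICs: h(0) = 0, h′(0) = -9, h′′(0) = -18.

f: a_k = -3, 0, 6, 0, -2, 0, 4/15, 0, …
g: a_k = 3, 6, -6, 12, -30, 84, -252, 792, …
h₀=f·g: eliminate ⇒ L₀, order ≤ 2·1.
h=∫₀ˣh₀: take L = L₀·Dx.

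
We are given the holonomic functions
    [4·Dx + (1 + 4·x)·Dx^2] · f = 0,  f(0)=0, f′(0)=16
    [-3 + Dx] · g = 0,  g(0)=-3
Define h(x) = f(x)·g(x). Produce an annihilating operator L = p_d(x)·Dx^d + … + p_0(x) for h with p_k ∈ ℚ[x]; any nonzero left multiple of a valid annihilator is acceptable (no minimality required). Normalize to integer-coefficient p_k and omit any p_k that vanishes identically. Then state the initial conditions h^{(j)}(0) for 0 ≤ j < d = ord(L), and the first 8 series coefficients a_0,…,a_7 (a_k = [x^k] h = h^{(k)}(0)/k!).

L = (-3 + 36·x) + (-2 - 24·x)·Dx + (1 + 4·x)·Dx^2  (order 2).
h: a_k = 0, -48, -48, -184, 216, -5178/5, 3350, -414129/35, …
ICs: h(0) = 0, h′(0) = -48.

f: a_k = 0, 16, -32, 256/3, -256, 4096/5, -8192/3, 65536/7, …
g: a_k = -3, -9, -27/2, -27/2, -81/8, -243/40, -243/80, -729/560, …
f·g: L₀ = L_f ⊗_s L_g, ord ≤ 2·1.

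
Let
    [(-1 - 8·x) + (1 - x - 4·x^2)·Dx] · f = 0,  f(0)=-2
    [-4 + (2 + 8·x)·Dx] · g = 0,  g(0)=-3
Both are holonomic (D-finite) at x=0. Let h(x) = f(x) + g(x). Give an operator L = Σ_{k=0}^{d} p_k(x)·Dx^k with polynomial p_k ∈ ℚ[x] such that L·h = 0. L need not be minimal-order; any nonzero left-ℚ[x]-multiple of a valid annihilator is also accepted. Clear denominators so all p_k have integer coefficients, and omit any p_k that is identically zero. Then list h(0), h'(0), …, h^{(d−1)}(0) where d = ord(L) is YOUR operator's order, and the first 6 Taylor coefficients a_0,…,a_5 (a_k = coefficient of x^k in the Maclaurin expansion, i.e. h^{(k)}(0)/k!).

L = (-24 - 156·x - 336·x^2 - 640·x^3) + (14 + 96·x + 420·x^2 + 1184·x^3 + 1600·x^4)·Dx + (1 - 11·x - 90·x^2 - 24·x^3 + 544·x^4 + 640·x^5)·Dx^2  (order 2).
h: a_k = -5, -8, -4, -30, -28, -214, …
ICs: h(0) = -5, h′(0) = -8.

f: a_k = -2, -2, -10, -18, -58, -130, …
g: a_k = -3, -6, 6, -12, 30, -84, …
h₀=f+g: left-lcm gives L₀, ord ≤ 2.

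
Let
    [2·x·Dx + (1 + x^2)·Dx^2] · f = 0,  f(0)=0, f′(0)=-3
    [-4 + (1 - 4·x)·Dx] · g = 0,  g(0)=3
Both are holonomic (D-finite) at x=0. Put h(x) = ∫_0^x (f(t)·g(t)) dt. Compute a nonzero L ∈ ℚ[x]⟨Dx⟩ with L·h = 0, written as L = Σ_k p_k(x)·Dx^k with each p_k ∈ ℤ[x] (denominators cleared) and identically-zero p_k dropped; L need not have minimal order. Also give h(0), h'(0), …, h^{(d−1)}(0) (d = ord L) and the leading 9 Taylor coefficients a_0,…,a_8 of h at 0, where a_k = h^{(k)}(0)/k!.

f: a_k = 0, -3, 0, 1, 0, -3/5, 0, 3/7, 0, …
g: a_k = 3, 12, 48, 192, 768, 3072, 12288, 49152, 196608, …
h₀=f·g: eliminate ⇒ L₀, order ≤ 2·1.
Integrate: L := L₀·Dx.
L = 8·x·Dx + (8 - 2·x + 16·x^2)·Dx^2 + (-1 + 4·x - x^2 + 4·x^3)·Dx^3  (order 3).
h: a_k = 0, 0, -9/2, -12, -141/4, -564/5, -3763/10, -45156/35, -1264323/280, …
ICs: h(0) = 0, h′(0) = 0, h′′(0) = -9.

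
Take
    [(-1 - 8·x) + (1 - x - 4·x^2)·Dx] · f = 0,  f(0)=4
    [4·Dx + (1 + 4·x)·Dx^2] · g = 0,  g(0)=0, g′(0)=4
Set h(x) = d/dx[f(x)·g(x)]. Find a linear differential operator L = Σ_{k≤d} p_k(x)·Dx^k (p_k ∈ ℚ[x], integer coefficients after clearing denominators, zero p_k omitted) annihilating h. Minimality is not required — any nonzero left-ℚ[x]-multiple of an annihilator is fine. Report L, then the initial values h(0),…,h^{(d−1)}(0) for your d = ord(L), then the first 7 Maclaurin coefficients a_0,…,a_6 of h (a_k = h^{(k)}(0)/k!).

f: a_k = 4, 4, 20, 36, 116, 260, 724, …
g: a_k = 0, 4, -8, 64/3, -64, 1024/5, -2048/3, …
Sym-product of L_f,L_g gives L₀ (≤ ord 2).
h₀' ⇒ L via d/dx closure of L₀.
L = (152 + 864·x + 2304·x^2) + (1 + 100·x + 960·x^2 + 1792·x^3)·Dx + (-3 - 25·x - 24·x^2 + 176·x^3 + 256·x^4)·Dx^2  (order 2).
h: a_k = 16, -32, 400, -2240/3, 17488/3, -69344/5, 82000, …
ICs: h(0) = 16, h′(0) = -32.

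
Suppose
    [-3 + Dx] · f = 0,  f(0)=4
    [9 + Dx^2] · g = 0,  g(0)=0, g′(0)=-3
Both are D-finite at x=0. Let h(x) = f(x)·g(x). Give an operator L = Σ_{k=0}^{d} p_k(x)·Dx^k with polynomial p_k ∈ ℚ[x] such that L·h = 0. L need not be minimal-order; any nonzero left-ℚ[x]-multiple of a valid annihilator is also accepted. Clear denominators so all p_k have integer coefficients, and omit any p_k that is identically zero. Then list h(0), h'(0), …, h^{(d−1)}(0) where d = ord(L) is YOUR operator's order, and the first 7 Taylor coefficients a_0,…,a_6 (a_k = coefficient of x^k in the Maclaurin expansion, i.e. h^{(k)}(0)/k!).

L = 18 - 6·Dx + Dx^2  (order 2).
h: a_k = 0, -12, -36, -36, 0, 162/5, 162/5, …
ICs: h(0) = 0, h′(0) = -12.

f: a_k = 4, 12, 18, 18, 27/2, 81/10, 81/20, …
g: a_k = 0, -3, 0, 9/2, 0, -81/40, 0, …
Sym-product of L_f,L_g gives L₀ (≤ ord 2).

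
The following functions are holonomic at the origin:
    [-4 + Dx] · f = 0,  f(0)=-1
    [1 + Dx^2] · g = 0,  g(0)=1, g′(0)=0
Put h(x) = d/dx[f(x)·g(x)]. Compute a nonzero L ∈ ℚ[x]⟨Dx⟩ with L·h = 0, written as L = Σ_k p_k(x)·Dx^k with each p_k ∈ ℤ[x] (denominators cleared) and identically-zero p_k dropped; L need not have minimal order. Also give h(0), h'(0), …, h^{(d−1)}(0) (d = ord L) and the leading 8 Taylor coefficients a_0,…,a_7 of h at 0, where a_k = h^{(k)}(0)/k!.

f: a_k = -1, -4, -8, -32/3, -32/3, -128/15, -256/45, -1024/315, …
g: a_k = 1, 0, -1/2, 0, 1/24, 0, -1/720, 0, …
L₀ := L_f ⊗_s L_g (sym. prod.), ord ≤ 2.
Derive L from L₀ (diff closure).
L = 17 - 8·Dx + Dx^2  (order 2).
h: a_k = -4, -15, -26, -161/6, -101/6, -33/8, 727/180, 31679/5040, …
ICs: h(0) = -4, h′(0) = -15.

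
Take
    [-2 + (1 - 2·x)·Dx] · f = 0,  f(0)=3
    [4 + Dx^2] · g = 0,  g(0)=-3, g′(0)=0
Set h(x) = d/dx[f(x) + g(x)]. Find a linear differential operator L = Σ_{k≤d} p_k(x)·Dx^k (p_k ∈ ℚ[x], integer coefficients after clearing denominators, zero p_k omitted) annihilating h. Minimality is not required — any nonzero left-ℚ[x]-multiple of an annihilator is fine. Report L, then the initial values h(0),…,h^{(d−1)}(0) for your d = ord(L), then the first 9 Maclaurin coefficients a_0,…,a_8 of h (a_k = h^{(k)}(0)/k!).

f: a_k = 3, 6, 12, 24, 48, 96, 192, 384, 768, …
g: a_k = -3, 0, 6, 0, -2, 0, 4/15, 0, -2/105, …
h₀=f+g: left-lcm gives L₀, ord ≤ 3.
h₀' ⇒ L via d/dx closure of L₀.
L = (208 - 64·x + 64·x^2) + (-28 + 72·x - 48·x^2 + 32·x^3)·Dx + (52 - 16·x + 16·x^2)·Dx^2 + (-7 + 18·x - 12·x^2 + 8·x^3)·Dx^3  (order 3).
h: a_k = 6, 36, 72, 184, 480, 5768/5, 2688, 645104/105, 13824, …
ICs: h(0) = 6, h′(0) = 36, h′′(0) = 144.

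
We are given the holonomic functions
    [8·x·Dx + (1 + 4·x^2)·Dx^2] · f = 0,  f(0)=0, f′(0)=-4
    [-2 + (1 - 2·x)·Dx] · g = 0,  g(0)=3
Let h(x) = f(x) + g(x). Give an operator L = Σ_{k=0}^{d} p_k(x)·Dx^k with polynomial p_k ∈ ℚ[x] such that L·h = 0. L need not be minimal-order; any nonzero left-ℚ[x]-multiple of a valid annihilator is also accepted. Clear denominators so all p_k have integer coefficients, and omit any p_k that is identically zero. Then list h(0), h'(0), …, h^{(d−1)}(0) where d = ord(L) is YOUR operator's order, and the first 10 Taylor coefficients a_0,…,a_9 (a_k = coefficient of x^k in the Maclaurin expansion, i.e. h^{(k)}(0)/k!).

f: a_k = 0, -4, 0, 16/3, 0, -64/5, 0, 256/7, 0, -1024/9, …
g: a_k = 3, 6, 12, 24, 48, 96, 192, 384, 768, 1536, …
Weyl lclm of L_f,L_g ⇒ L₀ (ord ≤ 3).
L = (8 - 64·x - 96·x^2)·Dx + (-8 + 8·x - 32·x^2 - 96·x^3)·Dx^2 + (1 - 16·x^4)·Dx^3  (order 3).
h: a_k = 3, 2, 12, 88/3, 48, 416/5, 192, 2944/7, 768, 12800/9, …
ICs: h(0) = 3, h′(0) = 2, h′′(0) = 24.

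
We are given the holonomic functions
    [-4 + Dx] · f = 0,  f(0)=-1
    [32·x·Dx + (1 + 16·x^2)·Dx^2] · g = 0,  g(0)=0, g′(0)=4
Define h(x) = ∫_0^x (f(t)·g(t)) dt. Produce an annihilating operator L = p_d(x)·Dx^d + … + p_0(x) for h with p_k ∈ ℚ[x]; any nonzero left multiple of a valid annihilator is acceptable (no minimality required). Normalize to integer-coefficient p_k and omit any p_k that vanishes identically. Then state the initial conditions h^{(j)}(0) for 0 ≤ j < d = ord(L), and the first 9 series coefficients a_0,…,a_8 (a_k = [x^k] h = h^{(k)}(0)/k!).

L = (16 - 128·x + 256·x^2)·Dx + (-8 + 32·x - 128·x^2)·Dx^2 + (1 + 16·x^2)·Dx^3  (order 3).
h: a_k = 0, 0, -2, -16/3, -8/3, 128/15, -64/5, -5632/63, 3968/35, …
ICs: h(0) = 0, h′(0) = 0, h′′(0) = -4.

f: a_k = -1, -4, -8, -32/3, -32/3, -128/15, -256/45, -1024/315, -512/315, …
g: a_k = 0, 4, 0, -64/3, 0, 1024/5, 0, -16384/7, 0, …
Product ⇒ symmetric product L₀, ord ≤ 2.
h=∫₀ˣh₀: take L = L₀·Dx.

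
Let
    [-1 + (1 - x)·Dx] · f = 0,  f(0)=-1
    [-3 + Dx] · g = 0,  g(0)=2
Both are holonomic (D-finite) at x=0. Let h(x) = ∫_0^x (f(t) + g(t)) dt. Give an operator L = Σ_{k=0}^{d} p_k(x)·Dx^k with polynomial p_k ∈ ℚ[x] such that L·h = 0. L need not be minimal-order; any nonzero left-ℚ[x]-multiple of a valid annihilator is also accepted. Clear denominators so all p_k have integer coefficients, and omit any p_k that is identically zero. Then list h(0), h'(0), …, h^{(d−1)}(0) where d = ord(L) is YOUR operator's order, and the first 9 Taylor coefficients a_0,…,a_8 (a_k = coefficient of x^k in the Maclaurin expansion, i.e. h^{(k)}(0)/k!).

L = (3 - 9·x)·Dx + (-7 + 18·x - 9·x^2)·Dx^2 + (2 - 5·x + 3·x^2)·Dx^3  (order 3).
h: a_k = 0, 1, 5/2, 8/3, 2, 23/20, 61/120, 41/280, -37/2240, …
ICs: h(0) = 0, h′(0) = 1, h′′(0) = 5.

f: a_k = -1, -1, -1, -1, -1, -1, -1, -1, -1, …
g: a_k = 2, 6, 9, 9, 27/4, 81/20, 81/40, 243/280, 729/2240, …
Weyl lclm of L_f,L_g ⇒ L₀ (ord ≤ 2).
Integrate: L := L₀·Dx.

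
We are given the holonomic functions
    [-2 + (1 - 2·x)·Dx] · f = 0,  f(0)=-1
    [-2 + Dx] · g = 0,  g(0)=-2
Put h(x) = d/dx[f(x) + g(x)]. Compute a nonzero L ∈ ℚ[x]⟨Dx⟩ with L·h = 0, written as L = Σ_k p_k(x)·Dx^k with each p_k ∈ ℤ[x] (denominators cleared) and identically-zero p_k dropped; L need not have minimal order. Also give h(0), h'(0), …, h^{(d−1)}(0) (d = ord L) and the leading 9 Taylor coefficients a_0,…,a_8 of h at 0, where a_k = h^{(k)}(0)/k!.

f: a_k = -1, -2, -4, -8, -16, -32, -64, -128, -256, …
g: a_k = -2, -4, -4, -8/3, -4/3, -8/15, -8/45, -16/315, -4/315, …
h₀=f+g: left-lcm gives L₀, ord ≤ 2.
Differentiate: ansatz ord ≤ ord L₀ ⇒ L.
L = (16 + 16·x) + (-10 - 8·x + 8·x^2)·Dx + (1 - 4·x^2)·Dx^2  (order 2).
h: a_k = -6, -16, -32, -208/3, -488/3, -5776/15, -40336/45, -645152/315, -1451528/315, …
ICs: h(0) = -6, h′(0) = -16.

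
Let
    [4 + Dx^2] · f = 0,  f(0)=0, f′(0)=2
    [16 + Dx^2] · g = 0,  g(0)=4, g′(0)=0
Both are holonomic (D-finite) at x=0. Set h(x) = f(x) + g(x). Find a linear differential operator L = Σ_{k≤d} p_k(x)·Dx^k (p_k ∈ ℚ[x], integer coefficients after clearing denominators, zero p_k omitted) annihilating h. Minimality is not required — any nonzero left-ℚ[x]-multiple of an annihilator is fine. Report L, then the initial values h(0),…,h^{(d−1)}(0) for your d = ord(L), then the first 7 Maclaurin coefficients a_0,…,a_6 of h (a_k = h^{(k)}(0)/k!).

f: a_k = 0, 2, 0, -4/3, 0, 4/15, 0, …
g: a_k = 4, 0, -32, 0, 128/3, 0, -1024/45, …
L₀ := lclm(L_f,L_g); ord L₀ ≤ 2+2.
L = 64 + 20·Dx^2 + Dx^4  (order 4).
h: a_k = 4, 2, -32, -4/3, 128/3, 4/15, -1024/45, …
ICs: h(0) = 4, h′(0) = 2, h′′(0) = -64, h′′′(0) = -8.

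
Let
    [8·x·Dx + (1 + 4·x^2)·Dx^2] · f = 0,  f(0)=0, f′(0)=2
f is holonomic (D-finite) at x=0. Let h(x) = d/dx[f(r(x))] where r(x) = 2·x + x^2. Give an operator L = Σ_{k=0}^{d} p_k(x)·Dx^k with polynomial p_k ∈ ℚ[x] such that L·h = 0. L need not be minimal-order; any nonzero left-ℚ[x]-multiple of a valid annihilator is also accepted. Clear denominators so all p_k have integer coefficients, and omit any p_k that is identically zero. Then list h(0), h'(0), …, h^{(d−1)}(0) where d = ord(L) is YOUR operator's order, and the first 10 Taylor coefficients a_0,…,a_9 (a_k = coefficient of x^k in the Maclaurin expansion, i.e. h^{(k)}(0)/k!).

L = (-1 + 32·x + 64·x^2 + 48·x^3 + 12·x^4) + (1 + x + 16·x^2 + 32·x^3 + 20·x^4 + 4·x^5)·Dx  (order 1).
h: a_k = 4, 4, -64, -128, 944, 3056, -12800, -63488, 152128, 1208384, …
ICs: h(0) = 4.

f: a_k = 0, 2, 0, -8/3, 0, 32/5, 0, -128/7, 0, 512/9, …
h₀=f(r): pull back L_f along r ⇒ L₀.
Derive L from L₀ (diff closure).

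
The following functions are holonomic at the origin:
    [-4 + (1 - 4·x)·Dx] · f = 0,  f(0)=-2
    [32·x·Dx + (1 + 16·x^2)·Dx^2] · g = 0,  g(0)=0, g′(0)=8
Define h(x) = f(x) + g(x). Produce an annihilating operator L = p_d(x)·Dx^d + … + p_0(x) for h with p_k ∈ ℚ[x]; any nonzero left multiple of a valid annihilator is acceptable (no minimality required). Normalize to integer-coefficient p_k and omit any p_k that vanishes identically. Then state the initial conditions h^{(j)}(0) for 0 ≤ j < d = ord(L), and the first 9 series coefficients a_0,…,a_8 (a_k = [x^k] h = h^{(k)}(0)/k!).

f: a_k = -2, -8, -32, -128, -512, -2048, -8192, -32768, -131072, …
g: a_k = 0, 8, 0, -128/3, 0, 2048/5, 0, -32768/7, 0, …
Weyl lclm of L_f,L_g ⇒ L₀ (ord ≤ 3).
L = (-32 + 512·x + 1536·x^2)·Dx + (16 - 32·x + 256·x^2 + 1536·x^3)·Dx^2 + (-1 + 256·x^4)·Dx^3  (order 3).
h: a_k = -2, 0, -32, -512/3, -512, -8192/5, -8192, -262144/7, -131072, …
ICs: h(0) = -2, h′(0) = 0, h′′(0) = -64.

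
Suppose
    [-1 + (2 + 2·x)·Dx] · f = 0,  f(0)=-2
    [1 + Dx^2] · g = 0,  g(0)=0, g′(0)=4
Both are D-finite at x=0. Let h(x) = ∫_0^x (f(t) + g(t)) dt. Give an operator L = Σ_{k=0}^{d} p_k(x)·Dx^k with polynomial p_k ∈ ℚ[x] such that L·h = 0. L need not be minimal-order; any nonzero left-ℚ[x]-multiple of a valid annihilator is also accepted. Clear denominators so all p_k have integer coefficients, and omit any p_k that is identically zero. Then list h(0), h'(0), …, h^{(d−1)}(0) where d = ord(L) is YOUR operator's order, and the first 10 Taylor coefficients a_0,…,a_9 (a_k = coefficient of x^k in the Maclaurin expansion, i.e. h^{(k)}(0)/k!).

f: a_k = -2, -1, 1/4, -1/8, 5/64, -7/128, 21/512, -33/1024, 429/16384, -715/32768, …
g: a_k = 0, 4, 0, -2/3, 0, 1/30, 0, -1/1260, 0, 1/90720, …
h₀=f+g: left-lcm gives L₀, ord ≤ 3.
h=∫₀ˣh₀: take L = L₀·Dx.
L = (-7 - 8·x - 4·x^2)·Dx + (6 + 22·x + 24·x^2 + 8·x^3)·Dx^2 + (-7 - 8·x - 4·x^2)·Dx^3 + (6 + 22·x + 24·x^2 + 8·x^3)·Dx^4  (order 4).
h: a_k = 0, -2, 3/2, 1/12, -19/96, 1/64, -41/11520, 3/512, -10651/2580480, 143/49152, …
ICs: h(0) = 0, h′(0) = -2, h′′(0) = 3, h′′′(0) = 1/2.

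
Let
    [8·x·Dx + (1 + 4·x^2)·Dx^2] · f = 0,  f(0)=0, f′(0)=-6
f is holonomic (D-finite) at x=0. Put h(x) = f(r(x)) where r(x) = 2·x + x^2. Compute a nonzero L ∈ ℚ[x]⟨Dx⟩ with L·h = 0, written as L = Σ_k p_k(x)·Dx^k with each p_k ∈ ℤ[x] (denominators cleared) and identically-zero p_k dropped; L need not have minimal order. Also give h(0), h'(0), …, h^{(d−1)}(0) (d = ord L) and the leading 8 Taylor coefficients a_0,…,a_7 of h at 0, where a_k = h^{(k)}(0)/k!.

L = (-1 + 32·x + 64·x^2 + 48·x^3 + 12·x^4)·Dx + (1 + x + 16·x^2 + 32·x^3 + 20·x^4 + 4·x^5)·Dx^2  (order 2).
h: a_k = 0, -12, -6, 64, 96, -2832/5, -1528, 38400/7, …
ICs: h(0) = 0, h′(0) = -12.

f: a_k = 0, -6, 0, 8, 0, -96/5, 0, 384/7, …
h₀=f(r): pull back L_f along r ⇒ L₀.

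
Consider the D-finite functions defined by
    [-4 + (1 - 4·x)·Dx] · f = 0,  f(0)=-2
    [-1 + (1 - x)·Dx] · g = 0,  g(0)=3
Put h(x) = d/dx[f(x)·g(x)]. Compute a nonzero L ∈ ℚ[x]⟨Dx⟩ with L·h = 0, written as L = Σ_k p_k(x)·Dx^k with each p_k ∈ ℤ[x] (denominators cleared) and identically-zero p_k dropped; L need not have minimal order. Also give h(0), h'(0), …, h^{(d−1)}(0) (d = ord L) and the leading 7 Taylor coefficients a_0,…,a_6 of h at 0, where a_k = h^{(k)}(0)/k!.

f: a_k = -2, -8, -32, -128, -512, -2048, -8192, …
g: a_k = 3, 3, 3, 3, 3, 3, 3, …
f·g: L₀ = L_f ⊗_s L_g, ord ≤ 1·1.
Differentiate: ansatz ord ≤ ord L₀ ⇒ L.
L = (42 - 120·x + 96·x^2) + (-5 + 33·x - 60·x^2 + 32·x^3)·Dx  (order 1).
h: a_k = -30, -252, -1530, -8184, -40950, -196596, -917490, …
ICs: h(0) = -30.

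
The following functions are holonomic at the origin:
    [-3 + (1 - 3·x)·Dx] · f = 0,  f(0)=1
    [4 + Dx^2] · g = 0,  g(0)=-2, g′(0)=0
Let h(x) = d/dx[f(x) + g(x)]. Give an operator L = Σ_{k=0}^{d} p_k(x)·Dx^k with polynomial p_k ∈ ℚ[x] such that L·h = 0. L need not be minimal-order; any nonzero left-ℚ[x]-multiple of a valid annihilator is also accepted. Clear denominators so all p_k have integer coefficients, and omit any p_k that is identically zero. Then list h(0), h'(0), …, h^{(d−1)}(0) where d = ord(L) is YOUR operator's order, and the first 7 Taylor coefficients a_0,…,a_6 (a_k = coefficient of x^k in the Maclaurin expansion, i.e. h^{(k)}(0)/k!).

L = (1344 - 288·x + 432·x^2) + (-116 + 396·x - 216·x^2 + 216·x^3)·Dx + (336 - 72·x + 108·x^2)·Dx^2 + (-29 + 99·x - 54·x^2 + 54·x^3)·Dx^3  (order 3).
h: a_k = 3, 26, 81, 956/3, 1215, 65626/15, 15309, …
ICs: h(0) = 3, h′(0) = 26, h′′(0) = 162.

f: a_k = 1, 3, 9, 27, 81, 243, 729, …
g: a_k = -2, 0, 4, 0, -4/3, 0, 8/45, …
Weyl lclm of L_f,L_g ⇒ L₀ (ord ≤ 3).
h=h₀': d/dx-closure on L₀ ⇒ L.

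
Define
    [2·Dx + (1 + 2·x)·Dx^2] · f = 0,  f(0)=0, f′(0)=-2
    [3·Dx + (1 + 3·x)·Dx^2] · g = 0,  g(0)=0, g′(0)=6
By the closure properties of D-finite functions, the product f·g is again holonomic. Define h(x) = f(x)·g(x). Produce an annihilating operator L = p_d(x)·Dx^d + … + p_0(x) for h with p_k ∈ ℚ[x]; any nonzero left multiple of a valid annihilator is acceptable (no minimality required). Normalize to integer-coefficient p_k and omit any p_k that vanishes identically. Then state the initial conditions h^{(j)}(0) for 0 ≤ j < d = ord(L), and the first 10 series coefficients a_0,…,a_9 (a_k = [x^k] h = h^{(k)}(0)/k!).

f: a_k = 0, -2, 2, -8/3, 4, -32/5, 32/3, -128/7, 32, -512/9, …
g: a_k = 0, 6, -9, 18, -81/2, 486/5, -243, 4374/7, -6561/4, 4374, …
L₀ := L_f ⊗_s L_g (sym. prod.), ord ≤ 4.
L = (156 + 720·x + 864·x^2)·Dx + (310 + 2244·x + 5400·x^2 + 4320·x^3)·Dx^2 + (88 + 860·x + 3132·x^2 + 5040·x^3 + 3024·x^4)·Dx^3 + (5 + 62·x + 305·x^2 + 744·x^3 + 900·x^4 + 432·x^5)·Dx^4  (order 4).
h: a_k = 0, 0, -12, 30, -70, 165, -1989/5, 982, -86724/35, 89247/14, …
ICs: h(0) = 0, h′(0) = 0, h′′(0) = -24, h′′′(0) = 180.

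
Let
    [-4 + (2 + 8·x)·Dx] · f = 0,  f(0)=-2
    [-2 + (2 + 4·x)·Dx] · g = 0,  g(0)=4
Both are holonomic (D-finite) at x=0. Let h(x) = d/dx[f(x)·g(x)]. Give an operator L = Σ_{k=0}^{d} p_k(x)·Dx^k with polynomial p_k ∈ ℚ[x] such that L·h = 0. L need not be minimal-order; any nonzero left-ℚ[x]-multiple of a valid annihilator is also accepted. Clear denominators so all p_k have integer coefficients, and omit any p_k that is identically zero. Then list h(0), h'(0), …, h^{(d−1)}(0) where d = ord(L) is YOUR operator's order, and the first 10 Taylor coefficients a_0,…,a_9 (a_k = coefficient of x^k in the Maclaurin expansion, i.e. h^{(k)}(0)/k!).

L = -1 + (-3 - 26·x - 72·x^2 - 64·x^3)·Dx  (order 1).
h: a_k = -24, 8, -36, 148, -585, 2271, -17493/2, 67181/2, -2063529/16, 7931195/16, …
ICs: h(0) = -24.

f: a_k = -2, -4, 4, -8, 20, -56, 168, -528, 1716, -5720, …
g: a_k = 4, 4, -2, 2, -5/2, 7/2, -21/4, 33/4, -429/32, 715/32, …
Sym-product of L_f,L_g gives L₀ (≤ ord 1).
Derive L from L₀ (diff closure).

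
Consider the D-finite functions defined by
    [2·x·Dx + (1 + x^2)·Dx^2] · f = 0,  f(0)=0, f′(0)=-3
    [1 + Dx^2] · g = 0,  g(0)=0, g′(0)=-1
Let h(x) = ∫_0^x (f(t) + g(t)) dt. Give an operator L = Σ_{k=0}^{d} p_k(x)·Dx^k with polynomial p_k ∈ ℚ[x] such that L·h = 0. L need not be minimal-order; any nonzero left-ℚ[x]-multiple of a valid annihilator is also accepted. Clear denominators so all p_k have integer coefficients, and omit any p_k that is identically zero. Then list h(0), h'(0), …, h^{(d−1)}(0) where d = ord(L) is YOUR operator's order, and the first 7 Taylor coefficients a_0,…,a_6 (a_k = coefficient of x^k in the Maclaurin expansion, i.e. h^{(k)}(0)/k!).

L = (-22·x + 28·x^3 + 2·x^5)·Dx^2 + (-1 + 7·x^2 + 9·x^4 + x^6)·Dx^3 + (-22·x + 28·x^3 + 2·x^5)·Dx^4 + (-1 + 7·x^2 + 9·x^4 + x^6)·Dx^5  (order 5).
h: a_k = 0, 0, -2, 0, 7/24, 0, -73/720, …
ICs: h(0) = 0, h′(0) = 0, h′′(0) = -4, h′′′(0) = 0, h′′′′(0) = 7.

f: a_k = 0, -3, 0, 1, 0, -3/5, 0, …
g: a_k = 0, -1, 0, 1/6, 0, -1/120, 0, …
Weyl lclm of L_f,L_g ⇒ L₀ (ord ≤ 4).
h=∫h₀ ⇒ L = L₀·Dx.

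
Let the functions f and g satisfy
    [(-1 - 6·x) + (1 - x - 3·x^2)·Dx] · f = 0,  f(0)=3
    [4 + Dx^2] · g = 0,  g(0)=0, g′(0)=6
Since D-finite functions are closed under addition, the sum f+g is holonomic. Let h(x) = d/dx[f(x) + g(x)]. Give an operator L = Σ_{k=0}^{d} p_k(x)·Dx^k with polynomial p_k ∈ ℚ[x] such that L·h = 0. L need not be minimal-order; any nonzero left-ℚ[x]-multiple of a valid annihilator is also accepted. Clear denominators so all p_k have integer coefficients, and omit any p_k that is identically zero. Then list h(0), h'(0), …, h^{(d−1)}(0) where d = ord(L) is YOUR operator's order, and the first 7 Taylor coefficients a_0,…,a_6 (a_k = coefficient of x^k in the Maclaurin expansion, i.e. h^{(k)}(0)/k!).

f: a_k = 3, 3, 12, 21, 57, 120, 291, …
g: a_k = 0, 6, 0, -4, 0, 4/5, 0, …
h₀=f+g: left-lcm gives L₀, ord ≤ 3.
Derive L from L₀ (diff closure).
L = (976 + 5056·x + 17104·x^2 + 11760·x^3 + 18720·x^4 + 3888·x^5 + 3888·x^6) + (-92 - 516·x + 372·x^2 + 1232·x^3 + 2280·x^4 + 3240·x^5 + 1512·x^6 + 1296·x^7)·Dx + (244 + 1264·x + 4276·x^2 + 2940·x^3 + 4680·x^4 + 972·x^5 + 972·x^6)·Dx^2 + (-23 - 129·x + 93·x^2 + 308·x^3 + 570·x^4 + 810·x^5 + 378·x^6 + 324·x^7)·Dx^3  (order 3).
h: a_k = 9, 24, 51, 228, 604, 1746, 68347/15, …
ICs: h(0) = 9, h′(0) = 24, h′′(0) = 102.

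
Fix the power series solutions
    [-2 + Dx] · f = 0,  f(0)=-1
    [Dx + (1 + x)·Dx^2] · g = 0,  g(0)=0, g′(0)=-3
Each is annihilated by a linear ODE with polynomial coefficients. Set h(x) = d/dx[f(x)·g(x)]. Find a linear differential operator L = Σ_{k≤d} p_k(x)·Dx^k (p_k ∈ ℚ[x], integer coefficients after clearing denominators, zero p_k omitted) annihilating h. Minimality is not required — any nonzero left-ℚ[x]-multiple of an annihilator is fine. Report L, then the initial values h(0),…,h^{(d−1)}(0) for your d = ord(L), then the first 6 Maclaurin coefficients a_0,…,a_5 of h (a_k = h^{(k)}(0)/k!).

f: a_k = -1, -2, -2, -4/3, -2/3, -4/15, …
g: a_k = 0, -3, 3/2, -1, 3/4, -3/5, …
Sym-product of L_f,L_g gives L₀ (≤ ord 2).
h=h₀': d/dx-closure on L₀ ⇒ L.
L = (4 + 8·x + 8·x^2) + (-4 - 10·x - 8·x^2)·Dx + (1 + 3·x + 2·x^2)·Dx^2  (order 2).
h: a_k = 3, 9, 12, 9, 11/2, 2, …
ICs: h(0) = 3, h′(0) = 9.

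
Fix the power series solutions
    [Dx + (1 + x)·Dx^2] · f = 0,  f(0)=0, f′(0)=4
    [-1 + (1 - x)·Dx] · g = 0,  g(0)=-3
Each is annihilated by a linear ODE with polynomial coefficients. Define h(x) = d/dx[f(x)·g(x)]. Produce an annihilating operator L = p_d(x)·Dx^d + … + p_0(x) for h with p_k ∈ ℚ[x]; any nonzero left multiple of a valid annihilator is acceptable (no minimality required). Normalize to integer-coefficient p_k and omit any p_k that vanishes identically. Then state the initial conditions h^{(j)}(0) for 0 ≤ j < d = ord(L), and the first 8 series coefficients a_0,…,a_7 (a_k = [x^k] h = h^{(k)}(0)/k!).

L = 4 + (1 + 5·x)·Dx + (-1 + x^2)·Dx^2  (order 2).
h: a_k = -12, -12, -30, -28, -47, -222/5, -319/5, -2132/35, …
ICs: h(0) = -12, h′(0) = -12.

f: a_k = 0, 4, -2, 4/3, -1, 4/5, -2/3, 4/7, …
g: a_k = -3, -3, -3, -3, -3, -3, -3, -3, …
L₀ := L_f ⊗_s L_g (sym. prod.), ord ≤ 2.
h₀' ⇒ L via d/dx closure of L₀.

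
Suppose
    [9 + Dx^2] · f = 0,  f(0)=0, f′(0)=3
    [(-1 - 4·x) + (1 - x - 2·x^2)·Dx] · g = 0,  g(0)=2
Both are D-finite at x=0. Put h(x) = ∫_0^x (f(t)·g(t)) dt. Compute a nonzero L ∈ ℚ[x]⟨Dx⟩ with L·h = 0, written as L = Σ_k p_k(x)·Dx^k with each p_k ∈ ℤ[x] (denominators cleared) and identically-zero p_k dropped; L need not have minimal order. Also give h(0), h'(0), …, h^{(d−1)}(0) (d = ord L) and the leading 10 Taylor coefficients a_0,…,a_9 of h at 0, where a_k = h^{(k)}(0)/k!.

f: a_k = 0, 3, 0, -9/2, 0, 81/40, 0, -243/560, 0, 243/4480, …
g: a_k = 2, 2, 6, 10, 22, 42, 86, 170, 342, 682, …
Product ⇒ symmetric product L₀, ord ≤ 2.
h=∫h₀ ⇒ L = L₀·Dx.
L = (-5 + 9·x + 18·x^2)·Dx + (2 + 8·x)·Dx^2 + (-1 + x + 2·x^2)·Dx^3  (order 3).
h: a_k = 0, 0, 3, 2, 9/4, 21/5, 287/40, 243/20, 47679/2240, 31769/840, …
ICs: h(0) = 0, h′(0) = 0, h′′(0) = 6.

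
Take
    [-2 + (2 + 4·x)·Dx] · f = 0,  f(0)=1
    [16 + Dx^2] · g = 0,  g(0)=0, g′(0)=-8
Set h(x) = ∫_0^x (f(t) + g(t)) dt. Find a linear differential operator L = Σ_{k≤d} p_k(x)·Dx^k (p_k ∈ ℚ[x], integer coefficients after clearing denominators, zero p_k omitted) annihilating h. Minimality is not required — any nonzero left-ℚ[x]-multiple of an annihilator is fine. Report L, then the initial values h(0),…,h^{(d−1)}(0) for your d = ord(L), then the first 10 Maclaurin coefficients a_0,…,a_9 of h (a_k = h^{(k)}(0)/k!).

f: a_k = 1, 1, -1/2, 1/2, -5/8, 7/8, -21/16, 33/16, -429/128, 715/128, …
g: a_k = 0, -8, 0, 64/3, 0, -256/15, 0, 2048/315, 0, -4096/2835, …
h₀=f+g: left-lcm gives L₀, ord ≤ 3.
∫: right-multiply L₀ by Dx.
L = (-304 - 1024·x - 1024·x^2)·Dx + (240 + 1504·x + 3072·x^2 + 2048·x^3)·Dx^2 + (-19 - 64·x - 64·x^2)·Dx^3 + (15 + 94·x + 192·x^2 + 128·x^3)·Dx^4  (order 4).
h: a_k = 0, 1, -7/2, -1/6, 131/24, -1/8, -1943/720, -3/16, 43163/40320, -143/384, …
ICs: h(0) = 0, h′(0) = 1, h′′(0) = -7, h′′′(0) = -1.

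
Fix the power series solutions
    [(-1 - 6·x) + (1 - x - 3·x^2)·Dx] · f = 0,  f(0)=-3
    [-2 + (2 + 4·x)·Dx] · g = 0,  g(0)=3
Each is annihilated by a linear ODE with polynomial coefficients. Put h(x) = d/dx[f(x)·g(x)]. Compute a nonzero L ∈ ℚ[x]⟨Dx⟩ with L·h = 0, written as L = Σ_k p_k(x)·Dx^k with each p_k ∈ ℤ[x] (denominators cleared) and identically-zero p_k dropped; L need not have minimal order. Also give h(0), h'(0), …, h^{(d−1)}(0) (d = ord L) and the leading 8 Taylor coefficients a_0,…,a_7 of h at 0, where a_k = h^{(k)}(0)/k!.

f: a_k = -3, -3, -12, -21, -57, -120, -291, -651, …
g: a_k = 3, 3, -3/2, 3/2, -15/8, 21/8, -63/16, 99/16, …
Sym-product of L_f,L_g gives L₀ (≤ ord 1).
h₀' ⇒ L via d/dx closure of L₀.
L = (9 + 66·x + 165·x^2 + 210·x^3 + 135·x^4) + (-2 - 9·x - 6·x^2 + 38·x^3 + 87·x^4 + 54·x^5)·Dx  (order 1).
h: a_k = -18, -81, -297, -1719/2, -10395/4, -55323/8, -152901/8, -788211/16, …
ICs: h(0) = -18.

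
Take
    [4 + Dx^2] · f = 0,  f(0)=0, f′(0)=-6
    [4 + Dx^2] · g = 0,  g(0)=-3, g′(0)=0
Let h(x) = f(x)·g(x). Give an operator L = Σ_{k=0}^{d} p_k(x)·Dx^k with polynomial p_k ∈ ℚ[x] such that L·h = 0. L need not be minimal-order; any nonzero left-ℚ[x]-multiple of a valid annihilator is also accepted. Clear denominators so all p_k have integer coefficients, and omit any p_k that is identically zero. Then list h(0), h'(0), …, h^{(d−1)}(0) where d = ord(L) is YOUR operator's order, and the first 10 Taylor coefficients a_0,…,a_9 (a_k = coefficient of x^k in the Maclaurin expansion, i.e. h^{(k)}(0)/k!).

L = 16·Dx + Dx^3  (order 3).
h: a_k = 0, 18, 0, -48, 0, 192/5, 0, -512/35, 0, 1024/315, …
ICs: h(0) = 0, h′(0) = 18, h′′(0) = 0.

f: a_k = 0, -6, 0, 4, 0, -4/5, 0, 8/105, 0, -4/945, …
g: a_k = -3, 0, 6, 0, -2, 0, 4/15, 0, -2/105, 0, …
Sym-product of L_f,L_g gives L₀ (≤ ord 4).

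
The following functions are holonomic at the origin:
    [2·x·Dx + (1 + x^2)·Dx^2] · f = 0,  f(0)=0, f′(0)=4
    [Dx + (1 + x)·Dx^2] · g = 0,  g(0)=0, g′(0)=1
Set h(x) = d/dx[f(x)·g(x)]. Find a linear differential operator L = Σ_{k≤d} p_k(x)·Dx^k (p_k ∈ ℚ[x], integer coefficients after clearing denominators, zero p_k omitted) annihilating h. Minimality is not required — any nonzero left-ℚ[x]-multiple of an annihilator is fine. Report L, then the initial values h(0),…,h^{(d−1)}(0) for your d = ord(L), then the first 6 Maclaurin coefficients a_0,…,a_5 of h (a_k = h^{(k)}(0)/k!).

f: a_k = 0, 4, 0, -4/3, 0, 4/5, …
g: a_k = 0, 1, -1/2, 1/3, -1/4, 1/5, …
Product ⇒ symmetric product L₀, ord ≤ 4.
Derive L from L₀ (diff closure).
L = (24 + 44·x + 80·x^2 + 156·x^3 + 120·x^4 + 52·x^5 + 4·x^7) + (18 + 124·x + 308·x^2 + 484·x^3 + 544·x^4 + 372·x^5 + 140·x^6 + 12·x^7 + 14·x^8)·Dx + (12 + 64·x + 192·x^2 + 312·x^3 + 360·x^4 + 312·x^5 + 192·x^6 + 72·x^7 + 12·x^8 + 8·x^9)·Dx^2 + (5 + 18·x + 37·x^2 + 56·x^3 + 66·x^4 + 60·x^5 + 42·x^6 + 24·x^7 + 9·x^8 + 2·x^9 + x^10)·Dx^3  (order 3).
h: a_k = 0, 8, -6, 0, -5/3, 104/15, …
ICs: h(0) = 0, h′(0) = 8, h′′(0) = -12.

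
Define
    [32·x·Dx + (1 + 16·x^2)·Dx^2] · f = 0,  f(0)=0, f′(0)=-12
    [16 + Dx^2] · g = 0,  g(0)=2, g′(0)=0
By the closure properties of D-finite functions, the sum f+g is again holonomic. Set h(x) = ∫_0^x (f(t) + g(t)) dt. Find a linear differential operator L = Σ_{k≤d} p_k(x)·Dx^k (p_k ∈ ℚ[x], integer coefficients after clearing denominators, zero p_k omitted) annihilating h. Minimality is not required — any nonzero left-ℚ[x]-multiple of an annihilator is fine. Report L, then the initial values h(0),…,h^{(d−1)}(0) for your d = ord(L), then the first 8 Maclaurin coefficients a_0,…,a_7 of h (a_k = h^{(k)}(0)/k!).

L = (-5632·x + 114688·x^3 + 131072·x^5)·Dx^2 + (-16 + 1792·x^2 + 36864·x^4 + 65536·x^6)·Dx^3 + (-352·x + 7168·x^3 + 8192·x^5)·Dx^4 + (-1 + 112·x^2 + 2304·x^4 + 4096·x^6)·Dx^5  (order 5).
h: a_k = 0, 2, -6, -16/3, 16, 64/15, -512/5, -512/315, …
ICs: h(0) = 0, h′(0) = 2, h′′(0) = -12, h′′′(0) = -32, h′′′′(0) = 384.

f: a_k = 0, -12, 0, 64, 0, -3072/5, 0, 49152/7, …
g: a_k = 2, 0, -16, 0, 64/3, 0, -512/45, 0, …
h₀=f+g: left-lcm gives L₀, ord ≤ 4.
Integrate: L := L₀·Dx.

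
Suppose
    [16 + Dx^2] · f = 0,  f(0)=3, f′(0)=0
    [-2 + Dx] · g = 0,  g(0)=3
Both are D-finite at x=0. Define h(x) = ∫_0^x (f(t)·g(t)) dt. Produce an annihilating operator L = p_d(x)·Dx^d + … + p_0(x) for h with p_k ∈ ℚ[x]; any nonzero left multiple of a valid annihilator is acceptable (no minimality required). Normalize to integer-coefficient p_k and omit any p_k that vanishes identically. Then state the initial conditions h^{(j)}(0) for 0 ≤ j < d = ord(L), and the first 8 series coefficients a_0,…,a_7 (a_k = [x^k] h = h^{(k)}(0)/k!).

L = 20·Dx - 4·Dx^2 + Dx^3  (order 3).
h: a_k = 0, 9, 9, -18, -33, -42/5, 82/5, 468/35, …
ICs: h(0) = 0, h′(0) = 9, h′′(0) = 18.

f: a_k = 3, 0, -24, 0, 32, 0, -256/15, 0, …
g: a_k = 3, 6, 6, 4, 2, 4/5, 4/15, 8/105, …
Sym-product of L_f,L_g gives L₀ (≤ ord 2).
h=∫h₀ ⇒ L = L₀·Dx.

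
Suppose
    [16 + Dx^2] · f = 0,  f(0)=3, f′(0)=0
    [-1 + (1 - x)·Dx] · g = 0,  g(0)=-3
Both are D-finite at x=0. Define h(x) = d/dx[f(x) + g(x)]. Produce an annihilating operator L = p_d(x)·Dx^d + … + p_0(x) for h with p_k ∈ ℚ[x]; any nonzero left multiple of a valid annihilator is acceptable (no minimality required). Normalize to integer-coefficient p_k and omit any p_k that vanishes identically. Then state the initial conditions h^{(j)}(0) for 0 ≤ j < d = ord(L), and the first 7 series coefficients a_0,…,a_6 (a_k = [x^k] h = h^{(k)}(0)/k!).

L = (448 - 512·x + 256·x^2) + (-176 + 432·x - 384·x^2 + 128·x^3)·Dx + (28 - 32·x + 16·x^2)·Dx^2 + (-11 + 27·x - 24·x^2 + 8·x^3)·Dx^3  (order 3).
h: a_k = -3, -54, -9, 116, -15, -602/5, -21, …
ICs: h(0) = -3, h′(0) = -54, h′′(0) = -18.

f: a_k = 3, 0, -24, 0, 32, 0, -256/15, …
g: a_k = -3, -3, -3, -3, -3, -3, -3, …
h₀=f+g: left-lcm gives L₀, ord ≤ 3.
h=h₀': d/dx-closure on L₀ ⇒ L.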